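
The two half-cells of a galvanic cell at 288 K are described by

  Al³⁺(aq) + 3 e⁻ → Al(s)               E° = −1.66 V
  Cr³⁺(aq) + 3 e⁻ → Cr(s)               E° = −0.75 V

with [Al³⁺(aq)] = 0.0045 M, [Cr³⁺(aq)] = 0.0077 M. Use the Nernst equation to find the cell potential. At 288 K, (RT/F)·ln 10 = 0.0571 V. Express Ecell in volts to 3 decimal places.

Since E°(Cr³⁺/Cr) > E°(Al³⁺/Al), Cr³⁺/Cr serves as the cathode.
E°cell = E°cat − E°an = −0.75 − (−1.66) = +0.91 V; n = 3.
The balanced reaction is Cr³⁺(aq) + Al(s) → Cr(s) + Al³⁺(aq), so Q = [Al³⁺(aq)] / [Cr³⁺(aq)] = 0.584 and log Q = −0.233.
E = E° − (0.0571/n)·log Q = +0.91 − (0.0571/3)(−0.233) = +0.914 V.

+0.914 V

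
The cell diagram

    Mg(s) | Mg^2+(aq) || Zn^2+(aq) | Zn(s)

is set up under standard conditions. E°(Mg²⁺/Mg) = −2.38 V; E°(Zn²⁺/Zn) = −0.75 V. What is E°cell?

By convention the left-hand electrode in cell notation is the anode (oxidation) and the right-hand electrode is the cathode (reduction).
E°cell = E°(right) − E°(left) = −0.75 − (−2.38) = +1.63 V.

+1.63 V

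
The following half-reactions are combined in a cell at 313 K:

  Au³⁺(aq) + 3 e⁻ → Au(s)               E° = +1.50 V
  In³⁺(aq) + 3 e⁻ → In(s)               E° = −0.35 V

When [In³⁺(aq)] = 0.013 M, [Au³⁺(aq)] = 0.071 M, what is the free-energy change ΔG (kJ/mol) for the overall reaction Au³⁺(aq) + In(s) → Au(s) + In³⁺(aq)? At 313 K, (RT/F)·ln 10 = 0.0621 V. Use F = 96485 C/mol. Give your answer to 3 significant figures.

The standard cell potential is +1.50 − (−0.35) = +1.85 V, with n = 3 electrons in the balanced equation.
Here Q = [In³⁺(aq)] / [Au³⁺(aq)] = 0.183 (log Q = −0.737), giving E = +1.85 − (0.0621/3)·(−0.737) = +1.8653 V.
ΔG = −nFE = −(3)(96485)(+1.8653) J/mol = −540 kJ/mol.

−540 kJ/mol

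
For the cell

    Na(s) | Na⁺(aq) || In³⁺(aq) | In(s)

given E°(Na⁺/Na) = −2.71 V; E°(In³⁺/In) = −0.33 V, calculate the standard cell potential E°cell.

+2.38 V

By convention the left-hand electrode in cell notation is the anode (oxidation) and the right-hand electrode is the cathode (reduction).
E°cell = E°(right) − E°(left) = −0.33 − (−2.71) = +2.38 V.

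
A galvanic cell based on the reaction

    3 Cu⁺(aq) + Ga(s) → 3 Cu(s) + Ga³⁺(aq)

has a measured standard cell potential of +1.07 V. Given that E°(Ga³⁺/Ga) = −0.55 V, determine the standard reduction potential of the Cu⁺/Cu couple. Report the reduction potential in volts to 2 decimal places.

In the reaction as written the Cu⁺/Cu couple is reduced (cathode) and Ga³⁺/Ga is oxidized (anode), so E°cell = E°(Cu⁺/Cu) − E°(Ga³⁺/Ga).
E°(Cu⁺/Cu) = E°cell + E°(anode) = +1.07 + (−0.55) = +0.52 V.

+0.52 V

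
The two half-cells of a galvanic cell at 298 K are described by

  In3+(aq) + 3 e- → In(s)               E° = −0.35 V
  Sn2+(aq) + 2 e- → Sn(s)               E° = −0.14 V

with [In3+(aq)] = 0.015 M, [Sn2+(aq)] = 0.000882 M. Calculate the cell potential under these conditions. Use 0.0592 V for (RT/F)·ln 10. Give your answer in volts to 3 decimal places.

+0.156 V

The Sn²⁺/Sn couple has the more positive E°, so it is the cathode; In³⁺/In is the anode.
E°cell = −0.14 − (−0.35) = +0.21 V, with n = 6 electrons transferred.
The balanced reaction is 3 Sn2+(aq) + 2 In(s) → 3 Sn(s) + 2 In3+(aq), so Q = [In3+(aq)]^2 / [Sn2+(aq)]^3 = 3.28×10^5 and log Q = 5.516.
By the Nernst equation, E = +0.21 − (0.0592/6)·(5.516) = +0.156 V.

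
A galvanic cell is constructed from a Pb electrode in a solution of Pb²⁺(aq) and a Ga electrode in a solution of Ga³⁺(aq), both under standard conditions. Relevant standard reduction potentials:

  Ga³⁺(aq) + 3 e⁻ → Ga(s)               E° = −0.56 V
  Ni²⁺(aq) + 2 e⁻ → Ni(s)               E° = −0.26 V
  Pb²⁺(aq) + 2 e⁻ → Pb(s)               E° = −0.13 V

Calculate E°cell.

Of the two couples in this cell, the one with the more positive reduction potential is reduced at the cathode: here that is Pb²⁺/Pb (−0.13 V); Ga³⁺/Ga (−0.56 V) is the anode.
E°cell = E°(cathode) − E°(anode) = −0.13 − (−0.56) = +0.43 V.

+0.43 V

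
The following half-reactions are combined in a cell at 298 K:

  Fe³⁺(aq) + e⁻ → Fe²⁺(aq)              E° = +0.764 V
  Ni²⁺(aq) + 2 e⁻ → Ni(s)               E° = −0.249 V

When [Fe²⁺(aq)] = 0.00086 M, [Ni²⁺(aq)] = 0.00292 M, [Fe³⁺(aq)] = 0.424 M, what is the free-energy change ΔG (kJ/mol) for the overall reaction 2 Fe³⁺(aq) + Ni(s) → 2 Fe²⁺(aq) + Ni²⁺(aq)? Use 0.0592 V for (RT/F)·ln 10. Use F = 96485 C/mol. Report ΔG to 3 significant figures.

With Fe³⁺/Fe²⁺ reduced at the cathode, E°cell = +0.764 − (−0.249) = +1.013 V and n = 2.
The reaction quotient is ([Fe²⁺(aq)]^2·[Ni²⁺(aq)]) / [Fe³⁺(aq)]^2 = 1.2×10^−8; by Nernst, E = +1.013 − (0.0592/2)(−7.920) = +1.2474 V.
ΔG = −nFE = −(2)(96485)(+1.2474) J/mol = −241 kJ/mol.

−241 kJ/mol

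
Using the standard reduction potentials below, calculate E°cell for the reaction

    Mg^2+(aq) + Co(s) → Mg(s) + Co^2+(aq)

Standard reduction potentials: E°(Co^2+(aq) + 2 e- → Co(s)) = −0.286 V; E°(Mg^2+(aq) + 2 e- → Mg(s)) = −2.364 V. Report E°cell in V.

Mg^2+(aq) gains electrons, so the Mg²⁺/Mg couple is the cathode; the Co²⁺/Co couple is the anode.
E°cell = E°(cathode) − E°(anode) = −2.364 − (−0.286) = −2.078 V.
The negative E°cell means the reaction is non-spontaneous in the direction written.

−2.078 V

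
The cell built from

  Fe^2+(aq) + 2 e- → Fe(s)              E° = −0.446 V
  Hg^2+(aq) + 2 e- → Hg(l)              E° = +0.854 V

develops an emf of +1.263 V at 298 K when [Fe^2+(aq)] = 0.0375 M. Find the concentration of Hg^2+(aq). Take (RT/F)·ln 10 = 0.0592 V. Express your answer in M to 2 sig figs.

With Hg²⁺/Hg at the cathode and Fe²⁺/Fe at the anode, E°cell = +0.854 − (−0.446) = +1.300 V (n = 2).
Since E = E° − (0.0592/n)·log Q, log Q = n(E° − E)/0.0592 = 1.250.
The balanced reaction is Hg^2+(aq) + Fe(s) → Hg(l) + Fe^2+(aq), so Q = [Fe^2+(aq)] / [Hg^2+(aq)].
Isolating [Hg^2+(aq)] in Q = 10^{1.250} yields log [Hg^2+(aq)] = −2.676, i.e. 0.0021 M.

0.0021 M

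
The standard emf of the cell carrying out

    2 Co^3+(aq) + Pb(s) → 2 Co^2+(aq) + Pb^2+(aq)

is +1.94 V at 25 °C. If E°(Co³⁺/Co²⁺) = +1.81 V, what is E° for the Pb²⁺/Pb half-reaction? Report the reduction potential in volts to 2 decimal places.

−0.13 V

In the reaction as written the Co³⁺/Co²⁺ couple is reduced (cathode) and Pb²⁺/Pb is oxidized (anode), so E°cell = E°(Co³⁺/Co²⁺) − E°(Pb²⁺/Pb).
E°(Pb²⁺/Pb) = E°(cathode) − E°cell = +1.81 − (+1.94) = −0.13 V.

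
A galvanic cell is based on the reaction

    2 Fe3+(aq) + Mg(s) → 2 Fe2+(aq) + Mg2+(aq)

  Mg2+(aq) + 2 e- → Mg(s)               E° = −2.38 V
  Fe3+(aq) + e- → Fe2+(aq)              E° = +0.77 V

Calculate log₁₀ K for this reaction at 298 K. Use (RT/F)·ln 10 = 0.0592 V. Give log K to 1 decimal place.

The Fe³⁺/Fe²⁺ couple is reduced (cathode); E°cell = +0.77 − (−2.38) = +3.15 V with n = 2.
At equilibrium E = 0, so log K = nE°cell / 0.0592 = (2)(+3.15) / 0.0592 = 106.4.

log K = 106.4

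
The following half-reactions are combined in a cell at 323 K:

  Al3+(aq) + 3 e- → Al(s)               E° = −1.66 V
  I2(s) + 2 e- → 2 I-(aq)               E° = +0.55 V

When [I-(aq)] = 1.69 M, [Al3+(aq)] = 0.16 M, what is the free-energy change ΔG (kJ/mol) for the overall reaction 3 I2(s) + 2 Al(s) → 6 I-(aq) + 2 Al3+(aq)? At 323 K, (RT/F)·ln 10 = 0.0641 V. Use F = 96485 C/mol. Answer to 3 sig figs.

−1280 kJ/mol

The standard cell potential is +0.55 − (−1.66) = +2.21 V, with n = 6 electrons in the balanced equation.
The reaction quotient is [I-(aq)]^6·[Al3+(aq)]^2 = 0.596; by Nernst, E = +2.21 − (0.0641/6)(−0.224) = +2.2124 V.
ΔG = −nFE = −(6)(96485)(+2.2124) J/mol = −1280 kJ/mol.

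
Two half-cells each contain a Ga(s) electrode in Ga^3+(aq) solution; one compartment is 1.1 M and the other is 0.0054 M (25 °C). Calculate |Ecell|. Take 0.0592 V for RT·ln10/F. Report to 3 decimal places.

0.046 V

For a concentration cell E°cell = 0, since both electrodes use the same couple.
The compartment with the higher Ga^3+(aq) concentration (1.1 M) acts as the cathode; ions are reduced there and produced at the dilute (0.0054 M) anode.
With n = 3, Ecell = −(0.0592/3)·log([dilute]/[conc]) = −(0.0592/3)·log(0.0054/1.1) = +0.046 V.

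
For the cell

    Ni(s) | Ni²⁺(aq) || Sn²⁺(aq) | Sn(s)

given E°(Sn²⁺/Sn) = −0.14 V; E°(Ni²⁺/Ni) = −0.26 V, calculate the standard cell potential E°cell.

+0.12 V

By convention the left-hand electrode in cell notation is the anode (oxidation) and the right-hand electrode is the cathode (reduction).
E°cell = E°(right) − E°(left) = −0.14 − (−0.26) = +0.12 V.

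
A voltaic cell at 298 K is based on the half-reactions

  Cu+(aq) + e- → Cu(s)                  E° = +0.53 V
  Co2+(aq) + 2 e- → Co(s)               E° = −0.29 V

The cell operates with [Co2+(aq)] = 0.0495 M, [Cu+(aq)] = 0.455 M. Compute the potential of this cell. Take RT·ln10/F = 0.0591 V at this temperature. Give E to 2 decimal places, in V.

The Cu⁺/Cu couple has the more positive E°, so it is the cathode; Co²⁺/Co is the anode.
E°cell = E°cat − E°an = +0.53 − (−0.29) = +0.82 V; n = 2.
For the overall reaction 2 Cu+(aq) + Co(s) → 2 Cu(s) + Co2+(aq), Q = [Co2+(aq)] / [Cu+(aq)]^2 = 0.239, giving log Q = −0.621.
Applying E = E° − (RT ln10/nF)·log Q gives +0.82 − (0.0591/2)(−0.621) = +0.84 V.

+0.84 V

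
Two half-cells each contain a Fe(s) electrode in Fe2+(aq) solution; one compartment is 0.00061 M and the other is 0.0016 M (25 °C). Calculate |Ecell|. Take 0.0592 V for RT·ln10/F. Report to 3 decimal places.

0.012 V

For a concentration cell E°cell = 0, since both electrodes use the same couple.
The compartment with the higher Fe2+(aq) concentration (0.0016 M) acts as the cathode; ions are reduced there and produced at the dilute (0.00061 M) anode.
With n = 2, Ecell = −(0.0592/2)·log([dilute]/[conc]) = −(0.0592/2)·log(0.00061/0.0016) = +0.012 V.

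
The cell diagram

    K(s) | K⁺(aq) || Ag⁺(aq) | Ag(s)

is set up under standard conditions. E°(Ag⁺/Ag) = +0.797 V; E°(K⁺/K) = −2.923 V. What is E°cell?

+3.720 V

By convention the left-hand electrode in cell notation is the anode (oxidation) and the right-hand electrode is the cathode (reduction).
E°cell = E°(right) − E°(left) = +0.797 − (−2.923) = +3.720 V.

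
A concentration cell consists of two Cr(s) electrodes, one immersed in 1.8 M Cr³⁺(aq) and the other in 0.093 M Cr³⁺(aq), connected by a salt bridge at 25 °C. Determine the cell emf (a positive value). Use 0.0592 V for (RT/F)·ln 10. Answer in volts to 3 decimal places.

0.025 V

For a concentration cell E°cell = 0, since both electrodes use the same couple.
The compartment with the higher Cr³⁺(aq) concentration (1.8 M) acts as the cathode; ions are reduced there and produced at the dilute (0.093 M) anode.
With n = 3, Ecell = −(0.0592/3)·log([dilute]/[conc]) = −(0.0592/3)·log(0.093/1.8) = +0.025 V.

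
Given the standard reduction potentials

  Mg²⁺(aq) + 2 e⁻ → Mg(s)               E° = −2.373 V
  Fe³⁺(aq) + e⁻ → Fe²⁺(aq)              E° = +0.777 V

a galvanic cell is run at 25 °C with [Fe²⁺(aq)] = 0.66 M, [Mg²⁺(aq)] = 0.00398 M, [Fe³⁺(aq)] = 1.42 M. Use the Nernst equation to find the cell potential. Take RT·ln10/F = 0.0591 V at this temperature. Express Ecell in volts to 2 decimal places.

+3.24 V

The Fe³⁺/Fe²⁺ couple has the more positive E°, so it is the cathode; Mg²⁺/Mg is the anode.
The standard potential is +0.777 − (−2.373) = +3.150 V and the balanced reaction transfers n = 2 electrons.
Balancing gives 2 Fe³⁺(aq) + Mg(s) → 2 Fe²⁺(aq) + Mg²⁺(aq); hence Q = ([Fe²⁺(aq)]^2·[Mg²⁺(aq)]) / [Fe³⁺(aq)]^2 = 0.00086 (log Q = −3.066).
Applying E = E° − (RT ln10/nF)·log Q gives +3.150 − (0.0591/2)(−3.066) = +3.24 V.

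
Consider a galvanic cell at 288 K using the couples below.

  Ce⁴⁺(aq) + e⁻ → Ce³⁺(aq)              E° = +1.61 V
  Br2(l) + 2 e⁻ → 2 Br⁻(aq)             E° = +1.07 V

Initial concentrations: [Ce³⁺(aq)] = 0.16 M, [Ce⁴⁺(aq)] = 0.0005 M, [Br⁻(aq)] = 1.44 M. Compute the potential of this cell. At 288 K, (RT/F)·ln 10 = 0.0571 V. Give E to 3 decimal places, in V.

The Ce⁴⁺/Ce³⁺ couple has the more positive E°, so it is the cathode; Br₂/Br⁻ is the anode.
E°cell = +1.61 − (+1.07) = +0.54 V, with n = 2 electrons transferred.
The balanced reaction is 2 Ce⁴⁺(aq) + 2 Br⁻(aq) → 2 Ce³⁺(aq) + Br2(l), so Q = [Ce³⁺(aq)]^2 / ([Ce⁴⁺(aq)]^2·[Br⁻(aq)]^2) = 4.94×10^4 and log Q = 4.694.
Applying E = E° − (RT ln10/nF)·log Q gives +0.54 − (0.0571/2)(4.694) = +0.406 V.

+0.406 V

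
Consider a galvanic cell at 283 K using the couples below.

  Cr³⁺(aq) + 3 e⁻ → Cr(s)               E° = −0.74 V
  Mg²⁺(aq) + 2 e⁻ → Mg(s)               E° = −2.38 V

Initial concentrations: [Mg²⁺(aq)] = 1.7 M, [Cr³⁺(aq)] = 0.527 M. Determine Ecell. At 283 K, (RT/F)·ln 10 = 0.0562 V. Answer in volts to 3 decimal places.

The Cr³⁺/Cr couple has the more positive E°, so it is the cathode; Mg²⁺/Mg is the anode.
E°cell = E°cat − E°an = −0.74 − (−2.38) = +1.64 V; n = 6.
The balanced reaction is 2 Cr³⁺(aq) + 3 Mg(s) → 2 Cr(s) + 3 Mg²⁺(aq), so Q = [Mg²⁺(aq)]^3 / [Cr³⁺(aq)]^2 = 17.7 and log Q = 1.248.
Applying E = E° − (RT ln10/nF)·log Q gives +1.64 − (0.0562/6)(1.248) = +1.628 V.

+1.628 V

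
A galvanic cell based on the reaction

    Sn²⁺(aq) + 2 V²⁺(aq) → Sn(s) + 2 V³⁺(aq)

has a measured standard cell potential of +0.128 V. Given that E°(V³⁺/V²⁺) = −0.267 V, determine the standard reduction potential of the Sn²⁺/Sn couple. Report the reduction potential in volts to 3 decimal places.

In the reaction as written the Sn²⁺/Sn couple is reduced (cathode) and V³⁺/V²⁺ is oxidized (anode), so E°cell = E°(Sn²⁺/Sn) − E°(V³⁺/V²⁺).
E°(Sn²⁺/Sn) = E°cell + E°(anode) = +0.128 + (−0.267) = −0.139 V.

−0.139 V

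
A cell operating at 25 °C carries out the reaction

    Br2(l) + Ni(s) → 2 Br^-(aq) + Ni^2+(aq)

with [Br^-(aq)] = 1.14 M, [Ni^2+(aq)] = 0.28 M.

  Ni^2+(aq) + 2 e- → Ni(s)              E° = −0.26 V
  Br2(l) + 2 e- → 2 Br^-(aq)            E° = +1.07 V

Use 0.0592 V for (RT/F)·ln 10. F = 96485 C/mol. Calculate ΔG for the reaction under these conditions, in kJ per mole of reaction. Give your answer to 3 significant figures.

With Br₂/Br⁻ reduced at the cathode, E°cell = +1.07 − (−0.26) = +1.33 V and n = 2.
Q = [Br^-(aq)]^2·[Ni^2+(aq)] = 0.364, so log Q = −0.439 and E = +1.33 − (0.0592/2)(−0.439) = +1.3430 V.
Finally ΔG = −nFE = −(2)(96485 C/mol)(+1.3430 V) = −259 kJ/mol.

−259 kJ/mol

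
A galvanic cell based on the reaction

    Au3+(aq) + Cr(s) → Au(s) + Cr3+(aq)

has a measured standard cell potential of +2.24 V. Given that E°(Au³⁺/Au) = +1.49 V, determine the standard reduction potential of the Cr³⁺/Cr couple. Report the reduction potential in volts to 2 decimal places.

−0.75 V

In the reaction as written the Au³⁺/Au couple is reduced (cathode) and Cr³⁺/Cr is oxidized (anode), so E°cell = E°(Au³⁺/Au) − E°(Cr³⁺/Cr).
E°(Cr³⁺/Cr) = E°(cathode) − E°cell = +1.49 − (+2.24) = −0.75 V.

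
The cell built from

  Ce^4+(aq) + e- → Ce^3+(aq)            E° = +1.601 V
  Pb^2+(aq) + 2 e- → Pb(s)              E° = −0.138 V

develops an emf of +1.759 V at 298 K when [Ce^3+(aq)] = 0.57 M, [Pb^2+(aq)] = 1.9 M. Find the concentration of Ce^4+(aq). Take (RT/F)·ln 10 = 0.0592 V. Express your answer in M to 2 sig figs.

1.7 M

The Ce⁴⁺/Ce³⁺ couple has the larger reduction potential, so it is the cathode: E°cell = +1.601 − (−0.138) = +1.739 V and n = 2.
From the Nernst equation, log Q = n(E° − E)/0.0592 = 2·(+1.739 − (+1.759))/0.0592 = −0.676.
Balancing electrons gives 2 Ce^4+(aq) + Pb(s) → 2 Ce^3+(aq) + Pb^2+(aq); thus Q = ([Ce^3+(aq)]^2·[Pb^2+(aq)]) / [Ce^4+(aq)]^2.
Isolating [Ce^4+(aq)] in Q = 10^{−0.676} yields log [Ce^4+(aq)] = 0.233, i.e. 1.7 M.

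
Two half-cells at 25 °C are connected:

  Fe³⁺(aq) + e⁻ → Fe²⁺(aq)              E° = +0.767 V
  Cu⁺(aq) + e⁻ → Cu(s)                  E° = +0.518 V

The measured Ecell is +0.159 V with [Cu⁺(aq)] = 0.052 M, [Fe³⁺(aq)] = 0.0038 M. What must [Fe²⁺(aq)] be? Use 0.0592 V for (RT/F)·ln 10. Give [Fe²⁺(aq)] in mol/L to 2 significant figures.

2.4 M

The Fe³⁺/Fe²⁺ couple has the larger reduction potential, so it is the cathode: E°cell = +0.767 − (+0.518) = +0.249 V and n = 1.
Rearranging E = E° − (0.0592/n)·log Q gives log Q = 1(+0.249 − (+0.159))/0.0592 = 1.520.
Balancing electrons gives Fe³⁺(aq) + Cu(s) → Fe²⁺(aq) + Cu⁺(aq); thus Q = ([Fe²⁺(aq)]·[Cu⁺(aq)]) / [Fe³⁺(aq)].
Substituting the known concentrations and solving, log [Fe²⁺(aq)] = 0.384 and [Fe²⁺(aq)] = 2.4 M.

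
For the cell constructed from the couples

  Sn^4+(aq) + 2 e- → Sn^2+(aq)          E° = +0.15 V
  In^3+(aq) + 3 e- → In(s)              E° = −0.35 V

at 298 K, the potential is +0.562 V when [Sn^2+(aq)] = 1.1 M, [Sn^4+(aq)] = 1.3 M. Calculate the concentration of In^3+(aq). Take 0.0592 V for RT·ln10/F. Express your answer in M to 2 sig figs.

The Sn⁴⁺/Sn²⁺ couple has the larger reduction potential, so it is the cathode: E°cell = +0.15 − (−0.35) = +0.50 V and n = 6.
From the Nernst equation, log Q = n(E° − E)/0.0592 = 6·(+0.50 − (+0.562))/0.0592 = −6.284.
Balancing electrons gives 3 Sn^4+(aq) + 2 In(s) → 3 Sn^2+(aq) + 2 In^3+(aq); thus Q = ([Sn^2+(aq)]^3·[In^3+(aq)]^2) / [Sn^4+(aq)]^3.
Solving for the unknown gives log [In^3+(aq)] = −3.033, so [In^3+(aq)] ≈ 0.00093 M.

0.00093 M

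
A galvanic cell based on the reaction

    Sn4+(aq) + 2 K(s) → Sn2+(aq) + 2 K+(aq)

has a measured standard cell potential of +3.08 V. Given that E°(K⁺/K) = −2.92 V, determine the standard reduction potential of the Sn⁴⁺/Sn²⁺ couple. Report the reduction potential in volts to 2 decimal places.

+0.16 V

In the reaction as written the Sn⁴⁺/Sn²⁺ couple is reduced (cathode) and K⁺/K is oxidized (anode), so E°cell = E°(Sn⁴⁺/Sn²⁺) − E°(K⁺/K).
E°(Sn⁴⁺/Sn²⁺) = E°cell + E°(anode) = +3.08 + (−2.92) = +0.16 V.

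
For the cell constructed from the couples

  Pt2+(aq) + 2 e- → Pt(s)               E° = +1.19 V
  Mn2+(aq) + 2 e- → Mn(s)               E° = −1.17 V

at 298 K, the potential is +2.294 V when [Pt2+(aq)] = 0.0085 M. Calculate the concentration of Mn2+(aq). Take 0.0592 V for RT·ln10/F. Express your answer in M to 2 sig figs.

Pt²⁺/Pt is the cathode (higher E°); E°cell = +1.19 − (−1.17) = +2.36 V with n = 2.
Rearranging E = E° − (0.0592/n)·log Q gives log Q = 2(+2.36 − (+2.294))/0.0592 = 2.230.
Balancing electrons gives Pt2+(aq) + Mn(s) → Pt(s) + Mn2+(aq); thus Q = [Mn2+(aq)] / [Pt2+(aq)].
Substituting the known concentrations and solving, log [Mn2+(aq)] = 0.159 and [Mn2+(aq)] = 1.4 M.

1.4 M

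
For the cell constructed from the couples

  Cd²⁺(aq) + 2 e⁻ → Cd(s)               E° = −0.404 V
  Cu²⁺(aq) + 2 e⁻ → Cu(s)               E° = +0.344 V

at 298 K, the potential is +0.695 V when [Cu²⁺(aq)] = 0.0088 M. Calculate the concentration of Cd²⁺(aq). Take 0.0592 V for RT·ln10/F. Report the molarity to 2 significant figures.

With Cu²⁺/Cu at the cathode and Cd²⁺/Cd at the anode, E°cell = +0.344 − (−0.404) = +0.748 V (n = 2).
Rearranging E = E° − (0.0592/n)·log Q gives log Q = 2(+0.748 − (+0.695))/0.0592 = 1.791.
Balancing electrons gives Cu²⁺(aq) + Cd(s) → Cu(s) + Cd²⁺(aq); thus Q = [Cd²⁺(aq)] / [Cu²⁺(aq)].
Substituting the known concentrations and solving, log [Cd²⁺(aq)] = −0.265 and [Cd²⁺(aq)] = 0.54 M.

0.54 M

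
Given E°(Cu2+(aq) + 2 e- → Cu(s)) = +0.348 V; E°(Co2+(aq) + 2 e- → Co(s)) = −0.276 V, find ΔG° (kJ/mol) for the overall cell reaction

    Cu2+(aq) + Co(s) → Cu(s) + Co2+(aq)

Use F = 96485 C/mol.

In the reaction as written Cu2+(aq) is reduced, so the Cu²⁺/Cu couple is the cathode and Co²⁺/Co is the anode.
E°cell = +0.348 − (−0.276) = +0.624 V; balancing electrons gives n = 2.
ΔG° = −nFE°cell = −(2)(96485)(+0.624) J/mol = −120 kJ/mol.

−120 kJ/mol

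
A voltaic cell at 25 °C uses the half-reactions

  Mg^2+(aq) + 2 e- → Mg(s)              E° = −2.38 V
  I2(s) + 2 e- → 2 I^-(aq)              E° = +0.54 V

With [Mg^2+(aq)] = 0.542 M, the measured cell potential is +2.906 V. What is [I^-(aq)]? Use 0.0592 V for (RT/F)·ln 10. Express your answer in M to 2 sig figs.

2.3 M

The I₂/I⁻ couple has the larger reduction potential, so it is the cathode: E°cell = +0.54 − (−2.38) = +2.92 V and n = 2.
Since E = E° − (0.0592/n)·log Q, log Q = n(E° − E)/0.0592 = 0.473.
The balanced reaction is I2(s) + Mg(s) → 2 I^-(aq) + Mg^2+(aq), so Q = [I^-(aq)]^2·[Mg^2+(aq)].
Substituting the known concentrations and solving, log [I^-(aq)] = 0.370 and [I^-(aq)] = 2.3 M.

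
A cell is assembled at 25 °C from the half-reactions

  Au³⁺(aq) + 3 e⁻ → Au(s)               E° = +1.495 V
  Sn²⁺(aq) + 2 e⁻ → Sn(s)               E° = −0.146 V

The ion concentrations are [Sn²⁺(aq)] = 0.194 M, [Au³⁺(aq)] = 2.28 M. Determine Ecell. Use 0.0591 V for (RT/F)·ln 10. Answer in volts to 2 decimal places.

The Au³⁺/Au couple has the more positive E°, so it is the cathode; Sn²⁺/Sn is the anode.
E°cell = E°cat − E°an = +1.495 − (−0.146) = +1.641 V; n = 6.
For the overall reaction 2 Au³⁺(aq) + 3 Sn(s) → 2 Au(s) + 3 Sn²⁺(aq), Q = [Sn²⁺(aq)]^3 / [Au³⁺(aq)]^2 = 0.0014, giving log Q = −2.852.
E = E° − (0.0591/n)·log Q = +1.641 − (0.0591/6)(−2.852) = +1.67 V.

+1.67 V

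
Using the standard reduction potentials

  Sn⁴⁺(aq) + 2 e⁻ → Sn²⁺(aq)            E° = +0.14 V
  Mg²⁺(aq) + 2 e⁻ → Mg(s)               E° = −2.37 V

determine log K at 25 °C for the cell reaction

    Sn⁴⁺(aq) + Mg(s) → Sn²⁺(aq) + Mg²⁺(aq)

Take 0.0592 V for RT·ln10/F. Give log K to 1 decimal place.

log K = 84.8

The Sn⁴⁺/Sn²⁺ couple is reduced (cathode); E°cell = +0.14 − (−2.37) = +2.51 V with n = 2.
At equilibrium E = 0, so log K = nE°cell / 0.0592 = (2)(+2.51) / 0.0592 = 84.8.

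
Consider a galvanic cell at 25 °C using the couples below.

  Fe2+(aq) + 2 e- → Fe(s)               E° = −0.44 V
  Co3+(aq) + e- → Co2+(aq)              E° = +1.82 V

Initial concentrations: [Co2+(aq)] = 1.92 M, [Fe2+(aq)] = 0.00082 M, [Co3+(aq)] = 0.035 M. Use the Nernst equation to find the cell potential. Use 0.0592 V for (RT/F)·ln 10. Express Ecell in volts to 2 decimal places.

+2.25 V

Co³⁺/Co²⁺ is reduced (cathode, E° = +1.82 V) and Fe²⁺/Fe is oxidized (anode).
E°cell = E°cat − E°an = +1.82 − (−0.44) = +2.26 V; n = 2.
For the overall reaction 2 Co3+(aq) + Fe(s) → 2 Co2+(aq) + Fe2+(aq), Q = ([Co2+(aq)]^2·[Fe2+(aq)]) / [Co3+(aq)]^2 = 2.47, giving log Q = 0.392.
E = E° − (0.0592/n)·log Q = +2.26 − (0.0592/2)(0.392) = +2.25 V.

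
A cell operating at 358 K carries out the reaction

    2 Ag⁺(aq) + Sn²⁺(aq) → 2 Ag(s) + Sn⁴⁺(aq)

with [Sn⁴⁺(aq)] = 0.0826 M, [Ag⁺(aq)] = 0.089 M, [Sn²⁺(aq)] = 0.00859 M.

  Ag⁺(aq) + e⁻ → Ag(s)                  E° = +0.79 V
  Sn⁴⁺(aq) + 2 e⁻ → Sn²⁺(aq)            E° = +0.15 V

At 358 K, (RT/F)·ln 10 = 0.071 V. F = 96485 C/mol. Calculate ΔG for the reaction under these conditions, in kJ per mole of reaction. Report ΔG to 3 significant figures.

−102 kJ/mol

E°cell = +0.79 − (+0.15) = +0.64 V; the balanced reaction transfers n = 2 electrons.
Here Q = [Sn⁴⁺(aq)] / ([Ag⁺(aq)]^2·[Sn²⁺(aq)]) = 1.21×10^3 (log Q = 3.084), giving E = +0.64 − (0.071/2)·(3.084) = +0.5305 V.
Finally ΔG = −nFE = −(2)(96485 C/mol)(+0.5305 V) = −102 kJ/mol.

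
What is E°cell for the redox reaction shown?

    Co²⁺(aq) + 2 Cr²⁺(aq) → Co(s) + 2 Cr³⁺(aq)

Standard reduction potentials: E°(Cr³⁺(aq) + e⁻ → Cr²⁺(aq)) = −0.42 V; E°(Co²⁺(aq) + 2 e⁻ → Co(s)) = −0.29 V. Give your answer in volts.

Co²⁺(aq) gains electrons, so the Co²⁺/Co couple is the cathode; the Cr³⁺/Cr²⁺ couple is the anode.
E°cell = E°(cathode) − E°(anode) = −0.29 − (−0.42) = +0.13 V.

+0.13 V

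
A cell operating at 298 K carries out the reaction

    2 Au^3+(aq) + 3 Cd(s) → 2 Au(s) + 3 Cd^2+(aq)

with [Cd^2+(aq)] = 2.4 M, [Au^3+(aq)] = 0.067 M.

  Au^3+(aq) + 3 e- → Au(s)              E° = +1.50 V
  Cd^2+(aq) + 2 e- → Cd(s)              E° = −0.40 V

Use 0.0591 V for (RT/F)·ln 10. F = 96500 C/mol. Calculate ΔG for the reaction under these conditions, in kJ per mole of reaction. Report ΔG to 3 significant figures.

−1080 kJ/mol

With Au³⁺/Au reduced at the cathode, E°cell = +1.50 − (−0.40) = +1.90 V and n = 6.
Here Q = [Cd^2+(aq)]^3 / [Au^3+(aq)]^2 = 3.08×10^3 (log Q = 3.488), giving E = +1.90 − (0.0591/6)·(3.488) = +1.8656 V.
ΔG = −nFE = −(6)(96500)(+1.8656) J/mol = −1080 kJ/mol.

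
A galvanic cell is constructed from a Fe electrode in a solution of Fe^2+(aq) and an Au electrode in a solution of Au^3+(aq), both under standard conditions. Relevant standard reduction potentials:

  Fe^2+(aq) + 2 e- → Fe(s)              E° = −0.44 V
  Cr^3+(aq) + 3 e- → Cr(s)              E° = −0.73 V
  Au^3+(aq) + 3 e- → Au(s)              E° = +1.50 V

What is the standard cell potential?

+1.94 V

Of the two couples in this cell, the one with the more positive reduction potential is reduced at the cathode: here that is Au³⁺/Au (+1.50 V); Fe²⁺/Fe (−0.44 V) is the anode.
E°cell = E°(cathode) − E°(anode) = +1.50 − (−0.44) = +1.94 V.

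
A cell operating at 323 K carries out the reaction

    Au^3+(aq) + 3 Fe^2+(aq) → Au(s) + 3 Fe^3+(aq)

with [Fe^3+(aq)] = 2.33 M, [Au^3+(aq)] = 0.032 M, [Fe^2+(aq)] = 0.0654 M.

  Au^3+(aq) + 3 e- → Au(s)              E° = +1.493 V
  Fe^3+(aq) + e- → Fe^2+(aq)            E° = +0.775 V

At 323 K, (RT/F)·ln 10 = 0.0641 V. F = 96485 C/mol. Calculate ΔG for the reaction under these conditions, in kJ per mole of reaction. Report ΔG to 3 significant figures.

−170 kJ/mol

E°cell = +1.493 − (+0.775) = +0.718 V; the balanced reaction transfers n = 3 electrons.
The reaction quotient is [Fe^3+(aq)]^3 / ([Au^3+(aq)]·[Fe^2+(aq)]^3) = 1.41×10^6; by Nernst, E = +0.718 − (0.0641/3)(6.150) = +0.5866 V.
ΔG = −nFE = −(3)(96485)(+0.5866) J/mol = −170 kJ/mol.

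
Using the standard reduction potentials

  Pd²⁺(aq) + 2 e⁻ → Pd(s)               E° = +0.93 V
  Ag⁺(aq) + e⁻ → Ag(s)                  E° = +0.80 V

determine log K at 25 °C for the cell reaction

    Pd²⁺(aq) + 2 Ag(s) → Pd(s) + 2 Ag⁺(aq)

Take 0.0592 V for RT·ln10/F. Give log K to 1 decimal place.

The Pd²⁺/Pd couple is reduced (cathode); E°cell = +0.93 − (+0.80) = +0.13 V with n = 2.
At equilibrium E = 0, so log K = nE°cell / 0.0592 = (2)(+0.13) / 0.0592 = 4.4.

log K = 4.4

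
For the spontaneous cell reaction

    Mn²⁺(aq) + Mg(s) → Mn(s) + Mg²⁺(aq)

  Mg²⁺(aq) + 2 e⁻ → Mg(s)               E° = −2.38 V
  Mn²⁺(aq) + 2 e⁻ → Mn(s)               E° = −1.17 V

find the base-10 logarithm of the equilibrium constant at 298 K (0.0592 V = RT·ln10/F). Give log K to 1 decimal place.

The Mn²⁺/Mn couple is reduced (cathode); E°cell = −1.17 − (−2.38) = +1.21 V with n = 2.
At equilibrium E = 0, so log K = nE°cell / 0.0592 = (2)(+1.21) / 0.0592 = 40.9.

log K = 40.9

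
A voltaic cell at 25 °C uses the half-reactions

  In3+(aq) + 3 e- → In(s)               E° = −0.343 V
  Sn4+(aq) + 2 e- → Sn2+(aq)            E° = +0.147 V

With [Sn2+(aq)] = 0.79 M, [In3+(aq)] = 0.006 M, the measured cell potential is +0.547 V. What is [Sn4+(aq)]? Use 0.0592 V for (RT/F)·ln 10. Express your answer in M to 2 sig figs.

Sn⁴⁺/Sn²⁺ is the cathode (higher E°); E°cell = +0.147 − (−0.343) = +0.490 V with n = 6.
From the Nernst equation, log Q = n(E° − E)/0.0592 = 6·(+0.490 − (+0.547))/0.0592 = −5.777.
The balanced reaction is 3 Sn4+(aq) + 2 In(s) → 3 Sn2+(aq) + 2 In3+(aq), so Q = ([Sn2+(aq)]^3·[In3+(aq)]^2) / [Sn4+(aq)]^3.
Substituting the known concentrations and solving, log [Sn4+(aq)] = 0.342 and [Sn4+(aq)] = 2.2 M.

2.2 M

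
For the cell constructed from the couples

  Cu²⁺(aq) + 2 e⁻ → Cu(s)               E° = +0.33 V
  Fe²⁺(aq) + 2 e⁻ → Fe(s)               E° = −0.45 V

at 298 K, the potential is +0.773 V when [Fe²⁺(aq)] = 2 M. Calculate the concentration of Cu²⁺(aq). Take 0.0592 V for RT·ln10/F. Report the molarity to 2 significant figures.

Cu²⁺/Cu is the cathode (higher E°); E°cell = +0.33 − (−0.45) = +0.78 V with n = 2.
Since E = E° − (0.0592/n)·log Q, log Q = n(E° − E)/0.0592 = 0.236.
Balancing electrons gives Cu²⁺(aq) + Fe(s) → Cu(s) + Fe²⁺(aq); thus Q = [Fe²⁺(aq)] / [Cu²⁺(aq)].
Solving for the unknown gives log [Cu²⁺(aq)] = 0.065, so [Cu²⁺(aq)] ≈ 1.2 M.

1.2 M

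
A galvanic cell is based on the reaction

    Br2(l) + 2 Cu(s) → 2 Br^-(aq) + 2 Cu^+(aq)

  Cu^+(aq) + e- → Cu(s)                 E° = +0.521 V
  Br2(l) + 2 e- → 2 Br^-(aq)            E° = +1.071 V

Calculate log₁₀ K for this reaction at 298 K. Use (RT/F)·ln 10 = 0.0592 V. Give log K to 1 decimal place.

log K = 18.6

The Br₂/Br⁻ couple is reduced (cathode); E°cell = +1.071 − (+0.521) = +0.550 V with n = 2.
At equilibrium E = 0, so log K = nE°cell / 0.0592 = (2)(+0.550) / 0.0592 = 18.6.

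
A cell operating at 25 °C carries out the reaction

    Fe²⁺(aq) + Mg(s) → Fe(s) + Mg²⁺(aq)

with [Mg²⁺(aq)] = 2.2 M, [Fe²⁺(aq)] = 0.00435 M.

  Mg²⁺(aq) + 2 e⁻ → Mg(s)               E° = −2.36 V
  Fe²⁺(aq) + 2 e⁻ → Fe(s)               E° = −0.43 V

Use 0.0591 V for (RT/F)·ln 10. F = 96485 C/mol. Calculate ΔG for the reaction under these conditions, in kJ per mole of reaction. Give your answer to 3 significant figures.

The standard cell potential is −0.43 − (−2.36) = +1.93 V, with n = 2 electrons in the balanced equation.
The reaction quotient is [Mg²⁺(aq)] / [Fe²⁺(aq)] = 506; by Nernst, E = +1.93 − (0.0591/2)(2.704) = +1.8501 V.
Finally ΔG = −nFE = −(2)(96485 C/mol)(+1.8501 V) = −357 kJ/mol.

−357 kJ/mol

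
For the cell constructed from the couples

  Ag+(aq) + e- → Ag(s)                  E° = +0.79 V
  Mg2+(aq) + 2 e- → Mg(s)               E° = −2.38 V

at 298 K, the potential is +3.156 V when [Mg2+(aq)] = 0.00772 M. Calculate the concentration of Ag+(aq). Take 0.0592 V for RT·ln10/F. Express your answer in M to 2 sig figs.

0.051 M

With Ag⁺/Ag at the cathode and Mg²⁺/Mg at the anode, E°cell = +0.79 − (−2.38) = +3.17 V (n = 2).
Rearranging E = E° − (0.0592/n)·log Q gives log Q = 2(+3.17 − (+3.156))/0.0592 = 0.473.
The balanced reaction is 2 Ag+(aq) + Mg(s) → 2 Ag(s) + Mg2+(aq), so Q = [Mg2+(aq)] / [Ag+(aq)]^2.
Isolating [Ag+(aq)] in Q = 10^{0.473} yields log [Ag+(aq)] = −1.293, i.e. 0.051 M.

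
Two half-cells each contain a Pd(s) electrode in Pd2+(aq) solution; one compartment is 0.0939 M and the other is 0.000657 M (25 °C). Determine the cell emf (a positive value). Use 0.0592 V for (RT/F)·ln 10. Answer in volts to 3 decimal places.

For a concentration cell E°cell = 0, since both electrodes use the same couple.
The compartment with the higher Pd2+(aq) concentration (0.0939 M) acts as the cathode; ions are reduced there and produced at the dilute (0.000657 M) anode.
With n = 2, Ecell = −(0.0592/2)·log([dilute]/[conc]) = −(0.0592/2)·log(0.000657/0.0939) = +0.064 V.

0.064 V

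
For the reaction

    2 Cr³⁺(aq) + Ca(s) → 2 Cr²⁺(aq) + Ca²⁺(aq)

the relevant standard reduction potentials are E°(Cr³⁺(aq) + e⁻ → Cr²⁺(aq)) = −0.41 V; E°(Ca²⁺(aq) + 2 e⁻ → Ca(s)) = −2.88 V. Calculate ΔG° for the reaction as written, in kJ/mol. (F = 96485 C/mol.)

In the reaction as written Cr³⁺(aq) is reduced, so the Cr³⁺/Cr²⁺ couple is the cathode and Ca²⁺/Ca is the anode.
E°cell = −0.41 − (−2.88) = +2.47 V; balancing electrons gives n = 2.
ΔG° = −nFE°cell = −(2)(96485)(+2.47) J/mol = −477 kJ/mol.

−477 kJ/mol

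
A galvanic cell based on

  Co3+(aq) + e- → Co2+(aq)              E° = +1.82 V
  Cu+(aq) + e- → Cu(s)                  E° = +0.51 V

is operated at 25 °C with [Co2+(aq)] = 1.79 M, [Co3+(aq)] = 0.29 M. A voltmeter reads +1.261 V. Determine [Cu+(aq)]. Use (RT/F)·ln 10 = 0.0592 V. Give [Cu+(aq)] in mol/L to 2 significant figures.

Co³⁺/Co²⁺ is the cathode (higher E°); E°cell = +1.82 − (+0.51) = +1.31 V with n = 1.
Since E = E° − (0.0592/n)·log Q, log Q = n(E° − E)/0.0592 = 0.828.
Balancing electrons gives Co3+(aq) + Cu(s) → Co2+(aq) + Cu+(aq); thus Q = ([Co2+(aq)]·[Cu+(aq)]) / [Co3+(aq)].
Isolating [Cu+(aq)] in Q = 10^{0.828} yields log [Cu+(aq)] = 0.038, i.e. 1.1 M.

1.1 M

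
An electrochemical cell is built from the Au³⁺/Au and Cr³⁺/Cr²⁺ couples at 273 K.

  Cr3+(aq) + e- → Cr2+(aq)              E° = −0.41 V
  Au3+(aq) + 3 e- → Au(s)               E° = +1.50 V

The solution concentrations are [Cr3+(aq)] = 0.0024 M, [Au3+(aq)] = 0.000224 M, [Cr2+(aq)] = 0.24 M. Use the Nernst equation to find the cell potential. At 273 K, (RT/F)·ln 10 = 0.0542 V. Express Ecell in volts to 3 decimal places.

+1.952 V

The Au³⁺/Au couple has the more positive E°, so it is the cathode; Cr³⁺/Cr²⁺ is the anode.
E°cell = E°cat − E°an = +1.50 − (−0.41) = +1.91 V; n = 3.
The balanced reaction is Au3+(aq) + 3 Cr2+(aq) → Au(s) + 3 Cr3+(aq), so Q = [Cr3+(aq)]^3 / ([Au3+(aq)]·[Cr2+(aq)]^3) = 0.00446 and log Q = −2.350.
By the Nernst equation, E = +1.91 − (0.0542/3)·(−2.350) = +1.952 V.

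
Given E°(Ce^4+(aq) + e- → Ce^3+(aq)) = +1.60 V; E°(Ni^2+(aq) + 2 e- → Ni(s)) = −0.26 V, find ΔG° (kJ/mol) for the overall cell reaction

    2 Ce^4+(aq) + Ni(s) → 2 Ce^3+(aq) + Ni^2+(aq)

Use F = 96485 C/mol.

In the reaction as written Ce^4+(aq) is reduced, so the Ce⁴⁺/Ce³⁺ couple is the cathode and Ni²⁺/Ni is the anode.
E°cell = +1.60 − (−0.26) = +1.86 V; balancing electrons gives n = 2.
ΔG° = −nFE°cell = −(2)(96485)(+1.86) J/mol = −359 kJ/mol.

−359 kJ/mol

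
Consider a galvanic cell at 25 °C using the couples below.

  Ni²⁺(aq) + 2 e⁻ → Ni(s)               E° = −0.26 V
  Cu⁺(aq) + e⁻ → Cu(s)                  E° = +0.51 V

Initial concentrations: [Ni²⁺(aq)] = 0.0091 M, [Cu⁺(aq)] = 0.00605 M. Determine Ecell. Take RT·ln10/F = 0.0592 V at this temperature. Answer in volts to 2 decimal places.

Since E°(Cu⁺/Cu) > E°(Ni²⁺/Ni), Cu⁺/Cu serves as the cathode.
The standard potential is +0.51 − (−0.26) = +0.77 V and the balanced reaction transfers n = 2 electrons.
The balanced reaction is 2 Cu⁺(aq) + Ni(s) → 2 Cu(s) + Ni²⁺(aq), so Q = [Ni²⁺(aq)] / [Cu⁺(aq)]^2 = 249 and log Q = 2.396.
E = E° − (0.0592/n)·log Q = +0.77 − (0.0592/2)(2.396) = +0.70 V.

+0.70 V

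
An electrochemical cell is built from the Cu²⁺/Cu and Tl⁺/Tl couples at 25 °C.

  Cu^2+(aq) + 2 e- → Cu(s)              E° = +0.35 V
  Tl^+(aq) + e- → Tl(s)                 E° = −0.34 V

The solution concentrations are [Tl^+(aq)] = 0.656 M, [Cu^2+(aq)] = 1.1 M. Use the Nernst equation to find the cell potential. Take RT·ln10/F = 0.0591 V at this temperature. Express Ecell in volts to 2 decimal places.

Cu²⁺/Cu is reduced (cathode, E° = +0.35 V) and Tl⁺/Tl is oxidized (anode).
E°cell = +0.35 − (−0.34) = +0.69 V, with n = 2 electrons transferred.
The balanced reaction is Cu^2+(aq) + 2 Tl(s) → Cu(s) + 2 Tl^+(aq), so Q = [Tl^+(aq)]^2 / [Cu^2+(aq)] = 0.391 and log Q = −0.408.
By the Nernst equation, E = +0.69 − (0.0591/2)·(−0.408) = +0.70 V.

+0.70 V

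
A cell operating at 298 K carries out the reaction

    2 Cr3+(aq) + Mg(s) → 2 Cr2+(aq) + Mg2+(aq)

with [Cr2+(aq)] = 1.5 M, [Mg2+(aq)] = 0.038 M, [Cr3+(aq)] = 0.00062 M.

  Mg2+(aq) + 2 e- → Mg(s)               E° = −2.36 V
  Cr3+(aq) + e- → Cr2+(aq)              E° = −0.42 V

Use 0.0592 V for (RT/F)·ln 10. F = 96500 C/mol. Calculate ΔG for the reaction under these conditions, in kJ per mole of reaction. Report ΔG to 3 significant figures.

E°cell = −0.42 − (−2.36) = +1.94 V; the balanced reaction transfers n = 2 electrons.
Q = ([Cr2+(aq)]^2·[Mg2+(aq)]) / [Cr3+(aq)]^2 = 2.22×10^5, so log Q = 5.347 and E = +1.94 − (0.0592/2)(5.347) = +1.7817 V.
Then ΔG = −nFE = −2 × 96500 × +1.7817 J/mol = −344 kJ/mol.

−344 kJ/mol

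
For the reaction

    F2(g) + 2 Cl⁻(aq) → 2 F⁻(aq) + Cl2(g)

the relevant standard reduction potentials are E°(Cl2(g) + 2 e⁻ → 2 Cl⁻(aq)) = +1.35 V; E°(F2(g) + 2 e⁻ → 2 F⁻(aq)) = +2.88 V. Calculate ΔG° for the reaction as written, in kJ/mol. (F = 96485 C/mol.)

−295 kJ/mol

In the reaction as written F2(g) is reduced, so the F₂/F⁻ couple is the cathode and Cl₂/Cl⁻ is the anode.
E°cell = +2.88 − (+1.35) = +1.53 V; balancing electrons gives n = 2.
ΔG° = −nFE°cell = −(2)(96485)(+1.53) J/mol = −295 kJ/mol.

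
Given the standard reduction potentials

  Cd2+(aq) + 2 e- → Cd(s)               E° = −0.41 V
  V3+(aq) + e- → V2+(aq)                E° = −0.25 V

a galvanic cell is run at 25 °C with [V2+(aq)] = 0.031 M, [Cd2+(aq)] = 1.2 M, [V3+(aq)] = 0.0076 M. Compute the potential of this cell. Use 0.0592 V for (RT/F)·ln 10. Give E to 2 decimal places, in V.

+0.12 V

The V³⁺/V²⁺ couple has the more positive E°, so it is the cathode; Cd²⁺/Cd is the anode.
E°cell = E°cat − E°an = −0.25 − (−0.41) = +0.16 V; n = 2.
Balancing gives 2 V3+(aq) + Cd(s) → 2 V2+(aq) + Cd2+(aq); hence Q = ([V2+(aq)]^2·[Cd2+(aq)]) / [V3+(aq)]^2 = 20 (log Q = 1.300).
E = E° − (0.0592/n)·log Q = +0.16 − (0.0592/2)(1.300) = +0.12 V.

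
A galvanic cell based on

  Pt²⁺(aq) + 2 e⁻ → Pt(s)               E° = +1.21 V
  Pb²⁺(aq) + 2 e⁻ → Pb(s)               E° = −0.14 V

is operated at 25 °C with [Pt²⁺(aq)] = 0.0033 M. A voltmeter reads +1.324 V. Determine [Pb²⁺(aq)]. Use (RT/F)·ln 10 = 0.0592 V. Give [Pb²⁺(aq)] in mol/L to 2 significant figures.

With Pt²⁺/Pt at the cathode and Pb²⁺/Pb at the anode, E°cell = +1.21 − (−0.14) = +1.35 V (n = 2).
From the Nernst equation, log Q = n(E° − E)/0.0592 = 2·(+1.35 − (+1.324))/0.0592 = 0.878.
For Pt²⁺(aq) + Pb(s) → Pt(s) + Pb²⁺(aq), the reaction quotient is Q = [Pb²⁺(aq)] / [Pt²⁺(aq)].
Substituting the known concentrations and solving, log [Pb²⁺(aq)] = −1.603 and [Pb²⁺(aq)] = 0.025 M.

0.025 M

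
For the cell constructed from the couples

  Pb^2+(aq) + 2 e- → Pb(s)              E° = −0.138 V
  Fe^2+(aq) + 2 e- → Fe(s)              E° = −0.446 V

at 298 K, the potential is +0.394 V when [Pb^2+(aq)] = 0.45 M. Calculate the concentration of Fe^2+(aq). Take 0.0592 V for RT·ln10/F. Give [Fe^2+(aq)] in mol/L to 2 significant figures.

0.00056 M

Pb²⁺/Pb is the cathode (higher E°); E°cell = −0.138 − (−0.446) = +0.308 V with n = 2.
Since E = E° − (0.0592/n)·log Q, log Q = n(E° − E)/0.0592 = −2.905.
For Pb^2+(aq) + Fe(s) → Pb(s) + Fe^2+(aq), the reaction quotient is Q = [Fe^2+(aq)] / [Pb^2+(aq)].
Substituting the known concentrations and solving, log [Fe^2+(aq)] = −3.252 and [Fe^2+(aq)] = 0.00056 M.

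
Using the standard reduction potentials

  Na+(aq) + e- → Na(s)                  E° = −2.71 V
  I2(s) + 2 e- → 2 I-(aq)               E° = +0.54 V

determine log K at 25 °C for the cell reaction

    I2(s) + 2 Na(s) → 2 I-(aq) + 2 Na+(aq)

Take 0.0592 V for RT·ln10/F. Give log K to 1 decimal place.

log K = 109.8

The I₂/I⁻ couple is reduced (cathode); E°cell = +0.54 − (−2.71) = +3.25 V with n = 2.
At equilibrium E = 0, so log K = nE°cell / 0.0592 = (2)(+3.25) / 0.0592 = 109.8.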